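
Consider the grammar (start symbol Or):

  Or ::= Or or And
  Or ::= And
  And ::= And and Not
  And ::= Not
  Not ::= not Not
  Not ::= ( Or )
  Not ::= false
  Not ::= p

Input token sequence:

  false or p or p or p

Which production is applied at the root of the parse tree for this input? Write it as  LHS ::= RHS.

[Or [Or [Or [Or [And [Not false]]] or [And [Not p]]] or [And [Not p]]] or [And [Not p]]]

Or ::= Or or And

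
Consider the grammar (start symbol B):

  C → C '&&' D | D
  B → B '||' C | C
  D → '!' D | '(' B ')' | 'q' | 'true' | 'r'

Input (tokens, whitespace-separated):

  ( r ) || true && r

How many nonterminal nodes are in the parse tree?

11

[B [B [C [D ( [B [C [D r]]] )]]] || [C [C [D true]] && [D r]]]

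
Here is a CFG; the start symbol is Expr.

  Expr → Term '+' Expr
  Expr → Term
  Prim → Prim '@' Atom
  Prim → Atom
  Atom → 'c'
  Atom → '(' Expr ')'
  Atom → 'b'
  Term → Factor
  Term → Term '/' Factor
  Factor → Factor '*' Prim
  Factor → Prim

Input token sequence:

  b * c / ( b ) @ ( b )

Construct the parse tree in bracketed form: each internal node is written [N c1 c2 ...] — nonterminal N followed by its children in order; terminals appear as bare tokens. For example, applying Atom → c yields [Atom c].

[Expr [Term [Term [Factor [Factor [Prim [Atom b]]] * [Prim [Atom c]]]] / [Factor [Prim [Prim [Atom ( [Expr [Term [Factor [Prim [Atom b]]]]] )]] @ [Atom ( [Expr [Term [Factor [Prim [Atom b]]]]] )]]]]]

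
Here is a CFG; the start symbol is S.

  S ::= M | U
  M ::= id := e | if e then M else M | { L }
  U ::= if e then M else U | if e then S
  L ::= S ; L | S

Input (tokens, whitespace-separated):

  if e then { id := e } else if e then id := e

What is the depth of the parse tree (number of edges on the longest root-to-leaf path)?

[S [U if e then [M { [L [S [M id := e]]] }] else [U if e then [S [M id := e]]]]]

6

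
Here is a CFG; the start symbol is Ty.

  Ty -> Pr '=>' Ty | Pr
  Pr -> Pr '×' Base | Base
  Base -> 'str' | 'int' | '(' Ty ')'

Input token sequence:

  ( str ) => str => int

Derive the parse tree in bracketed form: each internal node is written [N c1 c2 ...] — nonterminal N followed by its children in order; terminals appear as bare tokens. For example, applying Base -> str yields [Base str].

[Ty [Pr [Base ( [Ty [Pr [Base str]]] )]] => [Ty [Pr [Base str]] => [Ty [Pr [Base int]]]]]

Ty
Pr => Ty
Base => Ty
( Ty ) => Ty
( Pr ) => Ty
( Base ) => Ty
( str ) => Ty
( str ) => Pr => Ty
( str ) => Base => Ty
( str ) => str => Ty
( str ) => str => Pr
( str ) => str => Base
( str ) => str => int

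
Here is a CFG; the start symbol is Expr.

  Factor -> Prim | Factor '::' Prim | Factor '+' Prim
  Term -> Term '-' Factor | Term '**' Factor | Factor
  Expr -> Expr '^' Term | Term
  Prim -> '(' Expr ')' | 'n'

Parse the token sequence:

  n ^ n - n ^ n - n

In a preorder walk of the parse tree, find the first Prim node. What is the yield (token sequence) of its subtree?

n

[Expr [Expr [Expr [Term [Factor [Prim n]]]] ^ [Term [Term [Factor [Prim n]]] - [Factor [Prim n]]]] ^ [Term [Term [Factor [Prim n]]] - [Factor [Prim n]]]]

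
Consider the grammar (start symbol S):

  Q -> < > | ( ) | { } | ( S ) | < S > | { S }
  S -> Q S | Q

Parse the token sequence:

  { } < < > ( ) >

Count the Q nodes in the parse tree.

4

[S [Q { }] [S [Q < [S [Q < >] [S [Q ( )]]] >]]]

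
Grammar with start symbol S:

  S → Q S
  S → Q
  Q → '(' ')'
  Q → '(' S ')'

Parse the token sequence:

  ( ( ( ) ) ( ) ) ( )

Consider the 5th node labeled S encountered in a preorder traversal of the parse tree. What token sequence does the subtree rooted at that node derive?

[S [Q ( [S [Q ( [S [Q ( )]] )] [S [Q ( )]]] )] [S [Q ( )]]]

( )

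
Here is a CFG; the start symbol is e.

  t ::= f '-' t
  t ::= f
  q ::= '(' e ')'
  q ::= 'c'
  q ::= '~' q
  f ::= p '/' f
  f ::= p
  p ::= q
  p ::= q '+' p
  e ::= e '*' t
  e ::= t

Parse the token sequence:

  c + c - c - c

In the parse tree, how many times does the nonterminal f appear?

3

[e [t [f [p [q c] + [p [q c]]]] - [t [f [p [q c]]] - [t [f [p [q c]]]]]]]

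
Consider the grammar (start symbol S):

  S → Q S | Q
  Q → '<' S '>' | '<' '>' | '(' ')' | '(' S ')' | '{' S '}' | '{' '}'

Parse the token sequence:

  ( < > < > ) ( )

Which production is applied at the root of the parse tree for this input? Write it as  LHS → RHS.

[S [Q ( [S [Q < >] [S [Q < >]]] )] [S [Q ( )]]]

S → Q S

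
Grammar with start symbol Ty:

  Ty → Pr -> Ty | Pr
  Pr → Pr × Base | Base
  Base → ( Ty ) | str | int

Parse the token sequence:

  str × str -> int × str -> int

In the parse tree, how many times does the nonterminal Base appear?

[Ty [Pr [Pr [Base str]] × [Base str]] -> [Ty [Pr [Pr [Base int]] × [Base str]] -> [Ty [Pr [Base int]]]]]

5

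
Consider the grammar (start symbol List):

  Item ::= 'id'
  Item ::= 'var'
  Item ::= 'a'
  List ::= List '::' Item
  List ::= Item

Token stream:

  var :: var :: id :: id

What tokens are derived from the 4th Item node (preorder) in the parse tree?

[List [List [List [List [Item var]] :: [Item var]] :: [Item id]] :: [Item id]]

id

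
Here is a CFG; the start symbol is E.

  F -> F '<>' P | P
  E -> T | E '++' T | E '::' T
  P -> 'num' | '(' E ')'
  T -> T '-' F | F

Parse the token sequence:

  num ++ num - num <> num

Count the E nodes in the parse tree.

2

[E [E [T [F [P num]]]] ++ [T [T [F [P num]]] - [F [F [P num]] <> [P num]]]]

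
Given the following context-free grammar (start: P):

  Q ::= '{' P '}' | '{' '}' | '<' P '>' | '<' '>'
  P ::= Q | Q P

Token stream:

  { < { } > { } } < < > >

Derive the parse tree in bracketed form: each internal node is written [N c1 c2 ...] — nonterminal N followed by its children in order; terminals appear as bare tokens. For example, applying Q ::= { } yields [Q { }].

[P [Q { [P [Q < [P [Q { }]] >] [P [Q { }]]] }] [P [Q < [P [Q < >]] >]]]

P
Q P
{ P } P
{ Q P } P
{ < P > P } P
{ < Q > P } P
{ < { } > P } P
{ < { } > Q } P
{ < { } > { } } P
{ < { } > { } } Q
{ < { } > { } } < P >
{ < { } > { } } < Q >
{ < { } > { } } < < > >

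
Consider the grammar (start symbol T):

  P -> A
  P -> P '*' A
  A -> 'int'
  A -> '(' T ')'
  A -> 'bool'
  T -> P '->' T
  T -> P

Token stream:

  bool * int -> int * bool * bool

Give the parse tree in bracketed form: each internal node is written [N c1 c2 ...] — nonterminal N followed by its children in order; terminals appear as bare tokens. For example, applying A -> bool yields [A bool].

[T [P [P [A bool]] * [A int]] -> [T [P [P [P [A int]] * [A bool]] * [A bool]]]]

T
P -> T
P * A -> T
A * A -> T
bool * A -> T
bool * int -> T
bool * int -> P
bool * int -> P * A
bool * int -> P * A * A
bool * int -> A * A * A
bool * int -> int * A * A
bool * int -> int * bool * A
bool * int -> int * bool * bool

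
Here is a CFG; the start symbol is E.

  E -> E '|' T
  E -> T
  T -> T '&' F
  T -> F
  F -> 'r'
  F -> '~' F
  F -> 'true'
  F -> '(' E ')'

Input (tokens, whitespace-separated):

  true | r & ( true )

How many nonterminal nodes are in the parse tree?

11

[E [E [T [F true]]] | [T [T [F r]] & [F ( [E [T [F true]]] )]]]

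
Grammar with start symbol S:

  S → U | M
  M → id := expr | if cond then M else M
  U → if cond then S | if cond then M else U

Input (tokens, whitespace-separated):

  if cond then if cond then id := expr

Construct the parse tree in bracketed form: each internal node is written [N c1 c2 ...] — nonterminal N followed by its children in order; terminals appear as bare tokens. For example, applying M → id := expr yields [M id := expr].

[S [U if cond then [S [U if cond then [S [M id := expr]]]]]]

S
U
if cond then S
if cond then U
if cond then if cond then S
if cond then if cond then M
if cond then if cond then id := expr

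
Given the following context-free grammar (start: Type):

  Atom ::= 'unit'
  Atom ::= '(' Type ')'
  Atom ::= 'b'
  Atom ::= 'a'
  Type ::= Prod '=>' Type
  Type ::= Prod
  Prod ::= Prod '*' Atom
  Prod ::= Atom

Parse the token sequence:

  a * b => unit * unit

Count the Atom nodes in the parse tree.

4

[Type [Prod [Prod [Atom a]] * [Atom b]] => [Type [Prod [Prod [Atom unit]] * [Atom unit]]]]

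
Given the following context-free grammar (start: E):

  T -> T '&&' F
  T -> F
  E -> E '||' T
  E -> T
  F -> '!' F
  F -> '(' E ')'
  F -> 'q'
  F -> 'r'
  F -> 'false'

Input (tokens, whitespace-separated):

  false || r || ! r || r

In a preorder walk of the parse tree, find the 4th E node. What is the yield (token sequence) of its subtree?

false

[E [E [E [E [T [F false]]] || [T [F r]]] || [T [F ! [F r]]]] || [T [F r]]]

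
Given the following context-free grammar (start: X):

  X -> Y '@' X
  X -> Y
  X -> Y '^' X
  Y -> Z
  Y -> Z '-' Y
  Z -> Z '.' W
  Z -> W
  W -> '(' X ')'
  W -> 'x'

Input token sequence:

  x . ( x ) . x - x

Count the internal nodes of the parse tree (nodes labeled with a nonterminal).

15

[X [Y [Z [Z [Z [W x]] . [W ( [X [Y [Z [W x]]]] )]] . [W x]] - [Y [Z [W x]]]]]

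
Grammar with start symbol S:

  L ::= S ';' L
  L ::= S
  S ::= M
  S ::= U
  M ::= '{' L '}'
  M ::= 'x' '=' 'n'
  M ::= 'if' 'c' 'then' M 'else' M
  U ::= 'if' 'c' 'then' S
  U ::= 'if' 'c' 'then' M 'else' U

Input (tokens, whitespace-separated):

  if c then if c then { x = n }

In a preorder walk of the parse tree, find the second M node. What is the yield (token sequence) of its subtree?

[S [U if c then [S [U if c then [S [M { [L [S [M x = n]]] }]]]]]]

x = n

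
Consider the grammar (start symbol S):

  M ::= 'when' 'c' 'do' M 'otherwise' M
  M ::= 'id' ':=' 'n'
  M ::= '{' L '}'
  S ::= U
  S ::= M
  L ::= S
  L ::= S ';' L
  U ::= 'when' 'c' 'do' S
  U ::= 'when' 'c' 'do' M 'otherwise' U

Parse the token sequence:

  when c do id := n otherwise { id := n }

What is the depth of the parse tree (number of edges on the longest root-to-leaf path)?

6

[S [M when c do [M id := n] otherwise [M { [L [S [M id := n]]] }]]]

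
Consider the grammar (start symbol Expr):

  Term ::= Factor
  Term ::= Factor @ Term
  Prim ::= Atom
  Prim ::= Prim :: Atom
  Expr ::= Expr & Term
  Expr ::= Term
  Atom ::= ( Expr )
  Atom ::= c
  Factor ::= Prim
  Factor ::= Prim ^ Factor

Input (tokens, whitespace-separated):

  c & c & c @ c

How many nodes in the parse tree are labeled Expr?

3

[Expr [Expr [Expr [Term [Factor [Prim [Atom c]]]]] & [Term [Factor [Prim [Atom c]]]]] & [Term [Factor [Prim [Atom c]]] @ [Term [Factor [Prim [Atom c]]]]]]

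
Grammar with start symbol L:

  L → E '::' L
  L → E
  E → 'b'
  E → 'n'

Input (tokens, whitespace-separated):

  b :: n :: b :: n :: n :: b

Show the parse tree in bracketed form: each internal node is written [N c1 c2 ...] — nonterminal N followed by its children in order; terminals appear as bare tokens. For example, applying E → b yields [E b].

[L [E b] :: [L [E n] :: [L [E b] :: [L [E n] :: [L [E n] :: [L [E b]]]]]]]

L
E :: L
b :: L
b :: E :: L
b :: n :: L
b :: n :: E :: L
b :: n :: b :: L
b :: n :: b :: E :: L
b :: n :: b :: n :: L
b :: n :: b :: n :: E :: L
b :: n :: b :: n :: n :: L
b :: n :: b :: n :: n :: E
b :: n :: b :: n :: n :: b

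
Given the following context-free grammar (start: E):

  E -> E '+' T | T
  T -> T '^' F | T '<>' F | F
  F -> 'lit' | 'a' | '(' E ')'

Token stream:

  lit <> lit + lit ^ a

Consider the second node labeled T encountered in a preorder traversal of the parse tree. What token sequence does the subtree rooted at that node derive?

[E [E [T [T [F lit]] <> [F lit]]] + [T [T [F lit]] ^ [F a]]]

lit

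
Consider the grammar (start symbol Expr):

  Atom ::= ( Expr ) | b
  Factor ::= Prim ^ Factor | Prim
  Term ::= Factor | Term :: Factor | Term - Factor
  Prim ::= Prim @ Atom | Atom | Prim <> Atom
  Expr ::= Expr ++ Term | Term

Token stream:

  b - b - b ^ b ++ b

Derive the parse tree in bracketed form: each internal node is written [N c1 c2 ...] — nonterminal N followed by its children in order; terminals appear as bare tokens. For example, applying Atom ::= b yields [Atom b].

Expr
Expr ++ Term
Term ++ Term
Term - Factor ++ Term
Term - Factor - Factor ++ Term
Factor - Factor - Factor ++ Term
Prim - Factor - Factor ++ Term
Atom - Factor - Factor ++ Term
b - Factor - Factor ++ Term
b - Prim - Factor ++ Term
b - Atom - Factor ++ Term
b - b - Factor ++ Term
b - b - Prim ^ Factor ++ Term
b - b - Atom ^ Factor ++ Term
b - b - b ^ Factor ++ Term
b - b - b ^ Prim ++ Term
b - b - b ^ Atom ++ Term
b - b - b ^ b ++ Term
b - b - b ^ b ++ Factor
b - b - b ^ b ++ Prim
b - b - b ^ b ++ Atom
b - b - b ^ b ++ b

[Expr [Expr [Term [Term [Term [Factor [Prim [Atom b]]]] - [Factor [Prim [Atom b]]]] - [Factor [Prim [Atom b]] ^ [Factor [Prim [Atom b]]]]]] ++ [Term [Factor [Prim [Atom b]]]]]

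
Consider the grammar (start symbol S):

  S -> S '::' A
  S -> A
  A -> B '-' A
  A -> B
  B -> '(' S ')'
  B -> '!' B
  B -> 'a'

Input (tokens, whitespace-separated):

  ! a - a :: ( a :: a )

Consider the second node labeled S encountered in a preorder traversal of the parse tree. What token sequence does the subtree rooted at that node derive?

! a - a

[S [S [A [B ! [B a]] - [A [B a]]]] :: [A [B ( [S [S [A [B a]]] :: [A [B a]]] )]]]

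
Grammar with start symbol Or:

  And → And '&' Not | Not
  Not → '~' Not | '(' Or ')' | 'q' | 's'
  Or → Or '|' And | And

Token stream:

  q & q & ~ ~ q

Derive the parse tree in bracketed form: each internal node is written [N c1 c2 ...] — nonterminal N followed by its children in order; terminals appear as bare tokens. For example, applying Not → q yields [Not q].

[Or [And [And [And [Not q]] & [Not q]] & [Not ~ [Not ~ [Not q]]]]]

Or
And
And & Not
And & Not & Not
Not & Not & Not
q & Not & Not
q & q & Not
q & q & ~ Not
q & q & ~ ~ Not
q & q & ~ ~ q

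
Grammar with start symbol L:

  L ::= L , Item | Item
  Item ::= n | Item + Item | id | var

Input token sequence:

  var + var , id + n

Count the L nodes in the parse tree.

[L [L [Item [Item var] + [Item var]]] , [Item [Item id] + [Item n]]]

2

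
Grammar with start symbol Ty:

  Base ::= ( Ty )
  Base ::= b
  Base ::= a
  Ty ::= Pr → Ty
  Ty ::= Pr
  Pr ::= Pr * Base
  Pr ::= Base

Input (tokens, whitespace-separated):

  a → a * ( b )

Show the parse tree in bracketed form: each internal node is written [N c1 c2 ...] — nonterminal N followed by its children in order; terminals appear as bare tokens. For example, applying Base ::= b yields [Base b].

Ty
Pr → Ty
Base → Ty
a → Ty
a → Pr
a → Pr * Base
a → Base * Base
a → a * Base
a → a * ( Ty )
a → a * ( Pr )
a → a * ( Base )
a → a * ( b )

[Ty [Pr [Base a]] → [Ty [Pr [Pr [Base a]] * [Base ( [Ty [Pr [Base b]]] )]]]]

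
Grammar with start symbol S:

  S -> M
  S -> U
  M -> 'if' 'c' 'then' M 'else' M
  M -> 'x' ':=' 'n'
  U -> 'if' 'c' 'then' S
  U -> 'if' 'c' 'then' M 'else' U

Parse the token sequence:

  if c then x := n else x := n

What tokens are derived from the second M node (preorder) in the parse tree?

x := n

[S [M if c then [M x := n] else [M x := n]]]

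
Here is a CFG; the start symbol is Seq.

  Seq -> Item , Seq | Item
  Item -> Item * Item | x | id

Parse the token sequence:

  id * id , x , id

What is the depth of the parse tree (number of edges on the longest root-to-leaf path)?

[Seq [Item [Item id] * [Item id]] , [Seq [Item x] , [Seq [Item id]]]]

4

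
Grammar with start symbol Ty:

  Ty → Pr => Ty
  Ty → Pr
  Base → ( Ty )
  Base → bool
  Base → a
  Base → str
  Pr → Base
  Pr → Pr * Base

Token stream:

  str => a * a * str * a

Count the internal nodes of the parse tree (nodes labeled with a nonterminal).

[Ty [Pr [Base str]] => [Ty [Pr [Pr [Pr [Pr [Base a]] * [Base a]] * [Base str]] * [Base a]]]]

12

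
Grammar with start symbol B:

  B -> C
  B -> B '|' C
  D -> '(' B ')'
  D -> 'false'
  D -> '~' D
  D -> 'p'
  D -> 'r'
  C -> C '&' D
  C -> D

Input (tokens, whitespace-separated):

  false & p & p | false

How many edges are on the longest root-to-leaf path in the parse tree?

[B [B [C [C [C [D false]] & [D p]] & [D p]]] | [C [D false]]]

6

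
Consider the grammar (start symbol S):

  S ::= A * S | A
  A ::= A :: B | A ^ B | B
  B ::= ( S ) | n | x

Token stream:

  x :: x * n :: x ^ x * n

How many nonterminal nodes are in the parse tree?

[S [A [A [B x]] :: [B x]] * [S [A [A [A [B n]] :: [B x]] ^ [B x]] * [S [A [B n]]]]]

15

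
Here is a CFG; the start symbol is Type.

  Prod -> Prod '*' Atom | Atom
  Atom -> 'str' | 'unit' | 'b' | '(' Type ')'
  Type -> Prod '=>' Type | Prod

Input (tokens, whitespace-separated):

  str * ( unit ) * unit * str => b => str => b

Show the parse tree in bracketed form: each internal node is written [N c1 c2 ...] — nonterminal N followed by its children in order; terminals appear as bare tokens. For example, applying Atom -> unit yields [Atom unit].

[Type [Prod [Prod [Prod [Prod [Atom str]] * [Atom ( [Type [Prod [Atom unit]]] )]] * [Atom unit]] * [Atom str]] => [Type [Prod [Atom b]] => [Type [Prod [Atom str]] => [Type [Prod [Atom b]]]]]]

Type
Prod => Type
Prod * Atom => Type
Prod * Atom * Atom => Type
Prod * Atom * Atom * Atom => Type
Atom * Atom * Atom * Atom => Type
str * Atom * Atom * Atom => Type
str * ( Type ) * Atom * Atom => Type
str * ( Prod ) * Atom * Atom => Type
str * ( Atom ) * Atom * Atom => Type
str * ( unit ) * Atom * Atom => Type
str * ( unit ) * unit * Atom => Type
str * ( unit ) * unit * str => Type
str * ( unit ) * unit * str => Prod => Type
str * ( unit ) * unit * str => Atom => Type
str * ( unit ) * unit * str => b => Type
str * ( unit ) * unit * str => b => Prod => Type
str * ( unit ) * unit * str => b => Atom => Type
str * ( unit ) * unit * str => b => str => Type
str * ( unit ) * unit * str => b => str => Prod
str * ( unit ) * unit * str => b => str => Atom
str * ( unit ) * unit * str => b => str => b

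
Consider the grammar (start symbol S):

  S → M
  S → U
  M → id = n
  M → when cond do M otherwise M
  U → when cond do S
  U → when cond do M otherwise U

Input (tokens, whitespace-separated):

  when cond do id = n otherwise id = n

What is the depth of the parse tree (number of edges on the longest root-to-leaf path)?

3

[S [M when cond do [M id = n] otherwise [M id = n]]]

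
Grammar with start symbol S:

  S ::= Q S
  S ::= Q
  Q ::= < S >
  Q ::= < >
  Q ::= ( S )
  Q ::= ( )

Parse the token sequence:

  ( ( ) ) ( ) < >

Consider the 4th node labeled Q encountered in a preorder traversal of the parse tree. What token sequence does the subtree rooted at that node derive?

[S [Q ( [S [Q ( )]] )] [S [Q ( )] [S [Q < >]]]]

< >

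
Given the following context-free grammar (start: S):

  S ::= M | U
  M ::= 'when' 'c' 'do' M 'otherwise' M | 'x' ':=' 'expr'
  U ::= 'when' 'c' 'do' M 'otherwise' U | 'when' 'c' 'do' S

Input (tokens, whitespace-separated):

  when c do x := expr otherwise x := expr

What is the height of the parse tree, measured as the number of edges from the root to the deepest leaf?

3

[S [M when c do [M x := expr] otherwise [M x := expr]]]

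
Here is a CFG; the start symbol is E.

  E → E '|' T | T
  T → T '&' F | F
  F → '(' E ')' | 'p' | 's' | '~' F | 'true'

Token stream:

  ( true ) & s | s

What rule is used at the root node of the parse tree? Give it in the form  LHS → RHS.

E → E '|' T

[E [E [T [T [F ( [E [T [F true]]] )]] & [F s]]] | [T [F s]]]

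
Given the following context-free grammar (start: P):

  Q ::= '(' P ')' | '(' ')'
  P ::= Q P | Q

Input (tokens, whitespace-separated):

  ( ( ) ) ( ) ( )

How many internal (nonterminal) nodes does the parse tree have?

8

[P [Q ( [P [Q ( )]] )] [P [Q ( )] [P [Q ( )]]]]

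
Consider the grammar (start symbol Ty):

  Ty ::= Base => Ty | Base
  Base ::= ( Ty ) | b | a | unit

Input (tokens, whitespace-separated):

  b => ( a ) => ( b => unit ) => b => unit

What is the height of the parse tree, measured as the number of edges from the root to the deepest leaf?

7

[Ty [Base b] => [Ty [Base ( [Ty [Base a]] )] => [Ty [Base ( [Ty [Base b] => [Ty [Base unit]]] )] => [Ty [Base b] => [Ty [Base unit]]]]]]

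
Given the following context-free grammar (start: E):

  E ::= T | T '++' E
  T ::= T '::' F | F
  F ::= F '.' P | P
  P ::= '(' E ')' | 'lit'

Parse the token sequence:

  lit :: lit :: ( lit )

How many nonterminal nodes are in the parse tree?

[E [T [T [T [F [P lit]]] :: [F [P lit]]] :: [F [P ( [E [T [F [P lit]]]] )]]]]

14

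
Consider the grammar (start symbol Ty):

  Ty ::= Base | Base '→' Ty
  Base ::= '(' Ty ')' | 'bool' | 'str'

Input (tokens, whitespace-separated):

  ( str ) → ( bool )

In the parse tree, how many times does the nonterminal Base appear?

[Ty [Base ( [Ty [Base str]] )] → [Ty [Base ( [Ty [Base bool]] )]]]

4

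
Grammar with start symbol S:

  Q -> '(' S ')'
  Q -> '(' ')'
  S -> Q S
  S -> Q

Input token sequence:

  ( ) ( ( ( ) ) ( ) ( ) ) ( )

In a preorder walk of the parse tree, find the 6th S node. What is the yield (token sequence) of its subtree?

[S [Q ( )] [S [Q ( [S [Q ( [S [Q ( )]] )] [S [Q ( )] [S [Q ( )]]]] )] [S [Q ( )]]]]

( )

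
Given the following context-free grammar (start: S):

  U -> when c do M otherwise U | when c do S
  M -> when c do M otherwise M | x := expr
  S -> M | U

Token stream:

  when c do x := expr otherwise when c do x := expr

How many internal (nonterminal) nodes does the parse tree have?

[S [U when c do [M x := expr] otherwise [U when c do [S [M x := expr]]]]]

6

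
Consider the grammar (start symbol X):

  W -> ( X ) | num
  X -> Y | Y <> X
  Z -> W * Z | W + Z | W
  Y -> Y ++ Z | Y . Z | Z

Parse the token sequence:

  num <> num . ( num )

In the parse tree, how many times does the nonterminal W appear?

[X [Y [Z [W num]]] <> [X [Y [Y [Z [W num]]] . [Z [W ( [X [Y [Z [W num]]]] )]]]]]

4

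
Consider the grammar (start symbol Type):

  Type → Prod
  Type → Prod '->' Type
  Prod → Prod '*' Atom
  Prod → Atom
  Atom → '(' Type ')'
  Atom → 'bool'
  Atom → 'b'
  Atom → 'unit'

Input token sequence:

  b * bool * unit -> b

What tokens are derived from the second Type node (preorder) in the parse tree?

b

[Type [Prod [Prod [Prod [Atom b]] * [Atom bool]] * [Atom unit]] -> [Type [Prod [Atom b]]]]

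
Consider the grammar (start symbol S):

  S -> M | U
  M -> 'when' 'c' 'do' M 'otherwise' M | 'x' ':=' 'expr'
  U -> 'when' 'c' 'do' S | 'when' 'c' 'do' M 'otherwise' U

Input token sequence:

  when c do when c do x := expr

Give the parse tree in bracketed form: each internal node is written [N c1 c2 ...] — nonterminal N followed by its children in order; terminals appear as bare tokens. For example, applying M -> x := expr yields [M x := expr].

S
U
when c do S
when c do U
when c do when c do S
when c do when c do M
when c do when c do x := expr

[S [U when c do [S [U when c do [S [M x := expr]]]]]]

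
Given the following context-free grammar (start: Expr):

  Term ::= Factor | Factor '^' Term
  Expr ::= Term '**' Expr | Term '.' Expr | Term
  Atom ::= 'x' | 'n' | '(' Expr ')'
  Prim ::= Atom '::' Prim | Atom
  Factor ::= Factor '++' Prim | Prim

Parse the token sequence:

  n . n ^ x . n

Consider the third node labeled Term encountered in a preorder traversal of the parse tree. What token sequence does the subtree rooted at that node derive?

[Expr [Term [Factor [Prim [Atom n]]]] . [Expr [Term [Factor [Prim [Atom n]]] ^ [Term [Factor [Prim [Atom x]]]]] . [Expr [Term [Factor [Prim [Atom n]]]]]]]

x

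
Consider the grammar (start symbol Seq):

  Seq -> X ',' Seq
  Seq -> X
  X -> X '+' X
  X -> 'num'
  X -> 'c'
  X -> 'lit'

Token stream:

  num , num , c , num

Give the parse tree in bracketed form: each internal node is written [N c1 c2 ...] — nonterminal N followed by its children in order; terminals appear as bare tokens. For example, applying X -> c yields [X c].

[Seq [X num] , [Seq [X num] , [Seq [X c] , [Seq [X num]]]]]

Seq
X , Seq
num , Seq
num , X , Seq
num , num , Seq
num , num , X , Seq
num , num , c , Seq
num , num , c , X
num , num , c , num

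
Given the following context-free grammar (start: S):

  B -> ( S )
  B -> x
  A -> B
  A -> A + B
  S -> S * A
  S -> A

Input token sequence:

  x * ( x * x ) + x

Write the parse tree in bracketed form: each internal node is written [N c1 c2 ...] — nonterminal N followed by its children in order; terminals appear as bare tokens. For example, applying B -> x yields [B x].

[S [S [A [B x]]] * [A [A [B ( [S [S [A [B x]]] * [A [B x]]] )]] + [B x]]]

S
S * A
A * A
B * A
x * A
x * A + B
x * B + B
x * ( S ) + B
x * ( S * A ) + B
x * ( A * A ) + B
x * ( B * A ) + B
x * ( x * A ) + B
x * ( x * B ) + B
x * ( x * x ) + B
x * ( x * x ) + x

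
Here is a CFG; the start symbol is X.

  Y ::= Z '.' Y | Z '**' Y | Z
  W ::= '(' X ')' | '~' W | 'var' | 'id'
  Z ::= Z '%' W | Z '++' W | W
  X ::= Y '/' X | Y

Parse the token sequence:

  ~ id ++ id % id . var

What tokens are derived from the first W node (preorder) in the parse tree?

[X [Y [Z [Z [Z [W ~ [W id]]] ++ [W id]] % [W id]] . [Y [Z [W var]]]]]

~ id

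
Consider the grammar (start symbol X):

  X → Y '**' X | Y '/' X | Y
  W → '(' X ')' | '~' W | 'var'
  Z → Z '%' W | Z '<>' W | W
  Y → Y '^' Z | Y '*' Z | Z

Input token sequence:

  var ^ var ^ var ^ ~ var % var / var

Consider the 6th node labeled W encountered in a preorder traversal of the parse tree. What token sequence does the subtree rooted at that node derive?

[X [Y [Y [Y [Y [Z [W var]]] ^ [Z [W var]]] ^ [Z [W var]]] ^ [Z [Z [W ~ [W var]]] % [W var]]] / [X [Y [Z [W var]]]]]

var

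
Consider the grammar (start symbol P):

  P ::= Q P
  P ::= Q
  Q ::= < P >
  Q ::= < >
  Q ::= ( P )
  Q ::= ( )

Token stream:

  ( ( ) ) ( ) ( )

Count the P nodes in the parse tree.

4

[P [Q ( [P [Q ( )]] )] [P [Q ( )] [P [Q ( )]]]]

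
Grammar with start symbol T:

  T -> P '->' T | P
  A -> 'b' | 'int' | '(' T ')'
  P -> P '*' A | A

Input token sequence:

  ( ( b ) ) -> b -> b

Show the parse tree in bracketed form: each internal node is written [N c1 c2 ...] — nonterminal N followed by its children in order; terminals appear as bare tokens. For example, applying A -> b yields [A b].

T
P -> T
A -> T
( T ) -> T
( P ) -> T
( A ) -> T
( ( T ) ) -> T
( ( P ) ) -> T
( ( A ) ) -> T
( ( b ) ) -> T
( ( b ) ) -> P -> T
( ( b ) ) -> A -> T
( ( b ) ) -> b -> T
( ( b ) ) -> b -> P
( ( b ) ) -> b -> A
( ( b ) ) -> b -> b

[T [P [A ( [T [P [A ( [T [P [A b]]] )]]] )]] -> [T [P [A b]] -> [T [P [A b]]]]]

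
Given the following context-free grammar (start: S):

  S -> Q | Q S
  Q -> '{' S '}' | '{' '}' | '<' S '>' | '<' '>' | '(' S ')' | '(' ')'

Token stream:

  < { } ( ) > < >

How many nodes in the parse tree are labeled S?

4

[S [Q < [S [Q { }] [S [Q ( )]]] >] [S [Q < >]]]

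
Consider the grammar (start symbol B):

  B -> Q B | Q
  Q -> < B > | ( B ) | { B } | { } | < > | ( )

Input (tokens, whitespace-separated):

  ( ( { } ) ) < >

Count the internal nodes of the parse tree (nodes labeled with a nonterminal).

[B [Q ( [B [Q ( [B [Q { }]] )]] )] [B [Q < >]]]

8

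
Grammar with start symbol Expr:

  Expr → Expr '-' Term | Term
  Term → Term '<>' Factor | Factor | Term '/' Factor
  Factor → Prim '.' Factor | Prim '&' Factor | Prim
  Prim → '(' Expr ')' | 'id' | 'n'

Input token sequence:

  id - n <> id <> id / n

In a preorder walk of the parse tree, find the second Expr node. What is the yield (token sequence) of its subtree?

id

[Expr [Expr [Term [Factor [Prim id]]]] - [Term [Term [Term [Term [Factor [Prim n]]] <> [Factor [Prim id]]] <> [Factor [Prim id]]] / [Factor [Prim n]]]]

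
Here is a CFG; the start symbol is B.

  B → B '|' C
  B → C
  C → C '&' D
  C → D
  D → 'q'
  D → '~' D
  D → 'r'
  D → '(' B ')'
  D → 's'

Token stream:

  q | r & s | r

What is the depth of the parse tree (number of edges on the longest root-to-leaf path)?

5

[B [B [B [C [D q]]] | [C [C [D r]] & [D s]]] | [C [D r]]]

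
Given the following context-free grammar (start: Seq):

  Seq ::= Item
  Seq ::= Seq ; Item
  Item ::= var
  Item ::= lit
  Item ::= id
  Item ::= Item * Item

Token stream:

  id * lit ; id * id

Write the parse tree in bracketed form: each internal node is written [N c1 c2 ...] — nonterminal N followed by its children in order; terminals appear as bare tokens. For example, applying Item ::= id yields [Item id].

Seq
Seq ; Item
Item ; Item
Item * Item ; Item
id * Item ; Item
id * lit ; Item
id * lit ; Item * Item
id * lit ; id * Item
id * lit ; id * id

[Seq [Seq [Item [Item id] * [Item lit]]] ; [Item [Item id] * [Item id]]]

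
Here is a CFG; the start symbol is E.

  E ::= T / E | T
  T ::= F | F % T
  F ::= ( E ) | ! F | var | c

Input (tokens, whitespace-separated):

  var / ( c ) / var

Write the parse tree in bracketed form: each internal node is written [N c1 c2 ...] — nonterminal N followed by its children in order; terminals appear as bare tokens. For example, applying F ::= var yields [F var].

[E [T [F var]] / [E [T [F ( [E [T [F c]]] )]] / [E [T [F var]]]]]

E
T / E
F / E
var / E
var / T / E
var / F / E
var / ( E ) / E
var / ( T ) / E
var / ( F ) / E
var / ( c ) / E
var / ( c ) / T
var / ( c ) / F
var / ( c ) / var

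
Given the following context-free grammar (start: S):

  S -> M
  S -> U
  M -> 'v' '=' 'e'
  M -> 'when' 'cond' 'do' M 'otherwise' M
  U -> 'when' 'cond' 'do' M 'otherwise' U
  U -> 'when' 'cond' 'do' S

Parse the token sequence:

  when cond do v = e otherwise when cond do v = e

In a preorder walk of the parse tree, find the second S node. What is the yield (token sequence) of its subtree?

v = e

[S [U when cond do [M v = e] otherwise [U when cond do [S [M v = e]]]]]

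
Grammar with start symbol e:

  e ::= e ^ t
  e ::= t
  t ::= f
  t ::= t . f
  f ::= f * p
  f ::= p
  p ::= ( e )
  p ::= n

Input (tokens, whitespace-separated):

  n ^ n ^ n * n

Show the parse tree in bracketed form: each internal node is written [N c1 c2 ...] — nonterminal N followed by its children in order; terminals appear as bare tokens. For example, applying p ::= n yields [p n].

e
e ^ t
e ^ t ^ t
t ^ t ^ t
f ^ t ^ t
p ^ t ^ t
n ^ t ^ t
n ^ f ^ t
n ^ p ^ t
n ^ n ^ t
n ^ n ^ f
n ^ n ^ f * p
n ^ n ^ p * p
n ^ n ^ n * p
n ^ n ^ n * n

[e [e [e [t [f [p n]]]] ^ [t [f [p n]]]] ^ [t [f [f [p n]] * [p n]]]]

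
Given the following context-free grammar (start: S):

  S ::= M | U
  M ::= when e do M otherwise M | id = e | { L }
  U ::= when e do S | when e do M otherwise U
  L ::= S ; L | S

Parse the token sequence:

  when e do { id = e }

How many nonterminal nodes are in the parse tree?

7

[S [U when e do [S [M { [L [S [M id = e]]] }]]]]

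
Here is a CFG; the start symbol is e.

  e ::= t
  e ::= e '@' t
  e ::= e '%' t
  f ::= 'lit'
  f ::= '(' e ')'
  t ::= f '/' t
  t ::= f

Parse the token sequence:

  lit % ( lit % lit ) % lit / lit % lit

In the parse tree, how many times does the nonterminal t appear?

7

[e [e [e [e [t [f lit]]] % [t [f ( [e [e [t [f lit]]] % [t [f lit]]] )]]] % [t [f lit] / [t [f lit]]]] % [t [f lit]]]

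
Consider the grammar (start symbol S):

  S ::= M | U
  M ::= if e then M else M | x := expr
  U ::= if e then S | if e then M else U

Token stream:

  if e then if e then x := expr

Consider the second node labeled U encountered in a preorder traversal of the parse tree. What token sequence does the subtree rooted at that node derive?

[S [U if e then [S [U if e then [S [M x := expr]]]]]]

if e then x := expr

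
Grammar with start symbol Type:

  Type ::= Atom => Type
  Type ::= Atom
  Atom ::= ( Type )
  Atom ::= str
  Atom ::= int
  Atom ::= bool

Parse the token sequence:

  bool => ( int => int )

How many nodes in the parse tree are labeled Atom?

[Type [Atom bool] => [Type [Atom ( [Type [Atom int] => [Type [Atom int]]] )]]]

4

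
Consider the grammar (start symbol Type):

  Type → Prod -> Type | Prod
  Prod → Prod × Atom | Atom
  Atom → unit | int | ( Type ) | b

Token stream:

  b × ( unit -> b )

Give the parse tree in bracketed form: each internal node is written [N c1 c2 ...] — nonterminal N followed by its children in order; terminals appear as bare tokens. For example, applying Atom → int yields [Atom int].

[Type [Prod [Prod [Atom b]] × [Atom ( [Type [Prod [Atom unit]] -> [Type [Prod [Atom b]]]] )]]]

Type
Prod
Prod × Atom
Atom × Atom
b × Atom
b × ( Type )
b × ( Prod -> Type )
b × ( Atom -> Type )
b × ( unit -> Type )
b × ( unit -> Prod )
b × ( unit -> Atom )
b × ( unit -> b )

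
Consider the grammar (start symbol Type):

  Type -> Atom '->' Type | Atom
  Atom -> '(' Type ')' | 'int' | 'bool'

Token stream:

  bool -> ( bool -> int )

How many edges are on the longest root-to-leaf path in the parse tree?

6

[Type [Atom bool] -> [Type [Atom ( [Type [Atom bool] -> [Type [Atom int]]] )]]]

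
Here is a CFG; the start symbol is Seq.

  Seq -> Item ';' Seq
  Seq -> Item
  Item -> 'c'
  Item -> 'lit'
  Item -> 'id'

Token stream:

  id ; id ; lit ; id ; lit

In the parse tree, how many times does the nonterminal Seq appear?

[Seq [Item id] ; [Seq [Item id] ; [Seq [Item lit] ; [Seq [Item id] ; [Seq [Item lit]]]]]]

5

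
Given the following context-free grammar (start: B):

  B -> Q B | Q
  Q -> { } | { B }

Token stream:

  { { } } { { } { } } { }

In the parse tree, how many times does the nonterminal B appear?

6

[B [Q { [B [Q { }]] }] [B [Q { [B [Q { }] [B [Q { }]]] }] [B [Q { }]]]]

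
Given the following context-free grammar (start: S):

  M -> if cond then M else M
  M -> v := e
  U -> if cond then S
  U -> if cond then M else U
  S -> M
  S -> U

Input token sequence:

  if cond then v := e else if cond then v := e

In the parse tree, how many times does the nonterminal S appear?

[S [U if cond then [M v := e] else [U if cond then [S [M v := e]]]]]

2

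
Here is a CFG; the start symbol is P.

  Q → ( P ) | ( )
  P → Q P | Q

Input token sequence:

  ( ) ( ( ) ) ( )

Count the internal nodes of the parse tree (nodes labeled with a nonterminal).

8

[P [Q ( )] [P [Q ( [P [Q ( )]] )] [P [Q ( )]]]]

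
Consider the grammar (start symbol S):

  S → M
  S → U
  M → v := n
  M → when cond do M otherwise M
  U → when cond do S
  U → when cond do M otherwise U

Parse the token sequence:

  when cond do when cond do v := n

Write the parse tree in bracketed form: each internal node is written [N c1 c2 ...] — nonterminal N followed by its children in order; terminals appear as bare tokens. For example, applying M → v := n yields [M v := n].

[S [U when cond do [S [U when cond do [S [M v := n]]]]]]

S
U
when cond do S
when cond do U
when cond do when cond do S
when cond do when cond do M
when cond do when cond do v := n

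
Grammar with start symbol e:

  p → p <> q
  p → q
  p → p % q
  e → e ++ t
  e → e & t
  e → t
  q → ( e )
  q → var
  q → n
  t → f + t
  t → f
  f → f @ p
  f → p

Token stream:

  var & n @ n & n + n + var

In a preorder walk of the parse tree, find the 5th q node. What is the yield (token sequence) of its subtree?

n

[e [e [e [t [f [p [q var]]]]] & [t [f [f [p [q n]]] @ [p [q n]]]]] & [t [f [p [q n]]] + [t [f [p [q n]]] + [t [f [p [q var]]]]]]]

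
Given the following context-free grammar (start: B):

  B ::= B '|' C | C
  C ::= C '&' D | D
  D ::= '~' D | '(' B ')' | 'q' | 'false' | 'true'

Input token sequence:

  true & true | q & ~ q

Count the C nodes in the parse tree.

4

[B [B [C [C [D true]] & [D true]]] | [C [C [D q]] & [D ~ [D q]]]]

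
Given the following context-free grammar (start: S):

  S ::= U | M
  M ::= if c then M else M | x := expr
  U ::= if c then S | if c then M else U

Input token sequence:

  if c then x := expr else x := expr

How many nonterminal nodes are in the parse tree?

4

[S [M if c then [M x := expr] else [M x := expr]]]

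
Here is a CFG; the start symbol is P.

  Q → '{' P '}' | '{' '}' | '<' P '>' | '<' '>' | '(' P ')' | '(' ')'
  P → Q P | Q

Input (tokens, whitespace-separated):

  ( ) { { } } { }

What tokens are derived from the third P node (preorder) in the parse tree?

{ }

[P [Q ( )] [P [Q { [P [Q { }]] }] [P [Q { }]]]]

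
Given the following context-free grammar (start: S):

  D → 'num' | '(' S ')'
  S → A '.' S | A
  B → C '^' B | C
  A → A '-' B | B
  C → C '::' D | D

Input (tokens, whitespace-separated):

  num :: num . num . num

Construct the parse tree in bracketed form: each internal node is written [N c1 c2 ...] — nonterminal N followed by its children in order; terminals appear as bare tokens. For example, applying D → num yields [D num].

[S [A [B [C [C [D num]] :: [D num]]]] . [S [A [B [C [D num]]]] . [S [A [B [C [D num]]]]]]]

S
A . S
B . S
C . S
C :: D . S
D :: D . S
num :: D . S
num :: num . S
num :: num . A . S
num :: num . B . S
num :: num . C . S
num :: num . D . S
num :: num . num . S
num :: num . num . A
num :: num . num . B
num :: num . num . C
num :: num . num . D
num :: num . num . num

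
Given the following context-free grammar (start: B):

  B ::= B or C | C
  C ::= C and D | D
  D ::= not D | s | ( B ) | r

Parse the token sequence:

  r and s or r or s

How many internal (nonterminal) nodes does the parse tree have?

11

[B [B [B [C [C [D r]] and [D s]]] or [C [D r]]] or [C [D s]]]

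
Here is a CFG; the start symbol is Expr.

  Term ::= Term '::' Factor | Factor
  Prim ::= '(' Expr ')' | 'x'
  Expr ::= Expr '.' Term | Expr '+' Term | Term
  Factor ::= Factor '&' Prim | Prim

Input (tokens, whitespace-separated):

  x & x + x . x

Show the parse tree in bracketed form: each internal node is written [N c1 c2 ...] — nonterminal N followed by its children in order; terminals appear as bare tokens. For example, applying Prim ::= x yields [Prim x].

[Expr [Expr [Expr [Term [Factor [Factor [Prim x]] & [Prim x]]]] + [Term [Factor [Prim x]]]] . [Term [Factor [Prim x]]]]

Expr
Expr . Term
Expr + Term . Term
Term + Term . Term
Factor + Term . Term
Factor & Prim + Term . Term
Prim & Prim + Term . Term
x & Prim + Term . Term
x & x + Term . Term
x & x + Factor . Term
x & x + Prim . Term
x & x + x . Term
x & x + x . Factor
x & x + x . Prim
x & x + x . x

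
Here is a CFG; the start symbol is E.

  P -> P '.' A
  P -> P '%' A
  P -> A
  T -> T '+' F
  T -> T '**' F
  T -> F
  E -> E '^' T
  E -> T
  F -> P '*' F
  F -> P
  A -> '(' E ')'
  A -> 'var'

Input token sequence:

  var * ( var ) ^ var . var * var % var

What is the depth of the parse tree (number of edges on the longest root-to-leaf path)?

12

[E [E [T [F [P [A var]] * [F [P [A ( [E [T [F [P [A var]]]]] )]]]]]] ^ [T [F [P [P [A var]] . [A var]] * [F [P [P [A var]] % [A var]]]]]]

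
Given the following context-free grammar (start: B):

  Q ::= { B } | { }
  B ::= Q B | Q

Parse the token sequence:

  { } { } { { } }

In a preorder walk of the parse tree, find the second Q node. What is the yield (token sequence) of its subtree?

{ }

[B [Q { }] [B [Q { }] [B [Q { [B [Q { }]] }]]]]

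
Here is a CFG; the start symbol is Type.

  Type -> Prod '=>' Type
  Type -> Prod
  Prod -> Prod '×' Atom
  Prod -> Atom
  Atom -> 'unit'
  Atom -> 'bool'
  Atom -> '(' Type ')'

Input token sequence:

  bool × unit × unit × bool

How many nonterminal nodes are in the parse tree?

9

[Type [Prod [Prod [Prod [Prod [Atom bool]] × [Atom unit]] × [Atom unit]] × [Atom bool]]]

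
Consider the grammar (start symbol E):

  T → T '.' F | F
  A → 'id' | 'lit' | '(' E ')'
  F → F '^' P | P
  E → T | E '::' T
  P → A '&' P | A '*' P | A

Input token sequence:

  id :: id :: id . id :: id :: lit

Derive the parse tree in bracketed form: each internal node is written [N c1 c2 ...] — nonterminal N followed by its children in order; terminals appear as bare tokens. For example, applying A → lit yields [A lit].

[E [E [E [E [E [T [F [P [A id]]]]] :: [T [F [P [A id]]]]] :: [T [T [F [P [A id]]]] . [F [P [A id]]]]] :: [T [F [P [A id]]]]] :: [T [F [P [A lit]]]]]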